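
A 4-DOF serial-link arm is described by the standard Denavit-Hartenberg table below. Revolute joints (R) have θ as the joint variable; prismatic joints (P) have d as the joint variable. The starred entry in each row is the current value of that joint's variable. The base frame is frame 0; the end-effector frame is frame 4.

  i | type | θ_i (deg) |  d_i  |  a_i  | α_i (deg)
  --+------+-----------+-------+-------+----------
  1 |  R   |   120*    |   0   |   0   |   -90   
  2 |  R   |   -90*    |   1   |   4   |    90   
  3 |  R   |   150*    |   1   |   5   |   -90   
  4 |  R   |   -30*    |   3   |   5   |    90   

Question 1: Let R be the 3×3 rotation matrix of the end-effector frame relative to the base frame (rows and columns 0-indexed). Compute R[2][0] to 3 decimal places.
-0.750

End-effector x-axis (col 0 of R) = (-0.1250,-0.6495,-0.7500)
R[2][0] = -0.7500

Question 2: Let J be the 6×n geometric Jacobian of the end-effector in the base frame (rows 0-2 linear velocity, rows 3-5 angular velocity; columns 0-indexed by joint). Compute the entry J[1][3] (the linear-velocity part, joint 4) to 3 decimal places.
3.125

axis z_3 = (0.7500,0.4330,-0.5000); lever o_n−o_3 = (1.6250,-1.9486,-5.2500)
cross product → J_v[:, 3] = (-3.2476,3.1250,-2.1651)
J_ω[:, 3] = z_3
entry J[1][3] = 3.1250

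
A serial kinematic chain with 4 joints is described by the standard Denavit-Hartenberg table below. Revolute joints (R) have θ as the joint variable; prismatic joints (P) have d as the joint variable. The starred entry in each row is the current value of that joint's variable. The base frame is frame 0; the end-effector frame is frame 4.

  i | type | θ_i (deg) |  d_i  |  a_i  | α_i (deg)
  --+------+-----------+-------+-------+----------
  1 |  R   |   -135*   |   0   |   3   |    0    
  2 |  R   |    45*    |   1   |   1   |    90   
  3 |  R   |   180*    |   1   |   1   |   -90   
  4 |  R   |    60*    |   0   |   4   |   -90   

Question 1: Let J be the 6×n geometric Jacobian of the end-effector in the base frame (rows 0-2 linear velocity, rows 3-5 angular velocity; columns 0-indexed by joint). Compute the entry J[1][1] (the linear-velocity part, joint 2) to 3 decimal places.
2.464

axis z_1 = (0.0000,0.0000,1.0000); lever o_n−o_1 = (2.4641,2.0000,1.0000)
cross product → J_v[:, 1] = (-2.0000,2.4641,0.0000)
J_ω[:, 1] = z_1
entry J[1][1] = 2.4641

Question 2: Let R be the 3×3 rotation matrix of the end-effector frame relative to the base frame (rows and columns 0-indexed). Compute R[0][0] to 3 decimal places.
0.866

End-effector x-axis (col 0 of R) = (0.8660,0.5000,-0.0000)
R[0][0] = 0.8660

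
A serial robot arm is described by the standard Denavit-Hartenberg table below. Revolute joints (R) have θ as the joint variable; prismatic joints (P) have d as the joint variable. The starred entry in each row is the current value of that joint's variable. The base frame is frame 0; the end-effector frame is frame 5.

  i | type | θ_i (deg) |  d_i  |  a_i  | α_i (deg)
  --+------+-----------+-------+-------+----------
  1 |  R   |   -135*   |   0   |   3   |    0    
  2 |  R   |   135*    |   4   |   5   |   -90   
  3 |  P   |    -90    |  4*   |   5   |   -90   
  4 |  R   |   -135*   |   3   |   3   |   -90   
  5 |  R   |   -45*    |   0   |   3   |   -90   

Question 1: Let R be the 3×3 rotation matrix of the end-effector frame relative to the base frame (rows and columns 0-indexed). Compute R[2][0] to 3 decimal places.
End-effector x-axis (col 0 of R) = (0.7071,0.5000,-0.5000)
R[2][0] = -0.5000

-0.500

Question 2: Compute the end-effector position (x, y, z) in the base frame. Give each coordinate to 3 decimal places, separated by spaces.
after link 1: o_1 = (-2.1213, -2.1213, 0.0000)
after link 2: o_2 = (2.8787, -2.1213, 4.0000)
after link 3: o_3 = (2.8787, 1.8787, 9.0000)
after link 4: o_4 = (5.8787, 4.0000, 6.8787)
after link 5: o_5 = (8.0000, 5.5000, 5.3787)

8.000 5.500 5.379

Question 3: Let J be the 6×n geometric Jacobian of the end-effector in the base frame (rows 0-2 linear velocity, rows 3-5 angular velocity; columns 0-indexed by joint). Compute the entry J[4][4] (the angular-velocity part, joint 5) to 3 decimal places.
0.707

axis z_4 = (0.0000,0.7071,0.7071); lever o_n−o_4 = (2.1213,1.5000,-1.5000)
cross product → J_v[:, 4] = (-2.1213,1.5000,-1.5000)
J_ω[:, 4] = z_4
entry J[4][4] = 0.7071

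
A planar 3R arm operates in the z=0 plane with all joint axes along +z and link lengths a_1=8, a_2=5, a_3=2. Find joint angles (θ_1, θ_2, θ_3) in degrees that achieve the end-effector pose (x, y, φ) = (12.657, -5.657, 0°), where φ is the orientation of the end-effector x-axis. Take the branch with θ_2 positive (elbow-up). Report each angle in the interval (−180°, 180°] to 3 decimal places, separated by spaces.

-44.999 44.995 0.003

wrist centre = target − a_3·(cos φ, sin φ) = (10.6570, -5.6570)
cos θ_2 = (145.5733−8²−5²)/(2·8·5) = 0.7072; θ_2 = 44.9952° (elbow-up)
β = atan2(-5.6570,10.6570) = -27.9605°; ψ = atan2(3.5352,11.5358) = 17.0381°
θ_1 = β − ψ = -44.9985°
θ_3 = φ − θ_1 − θ_2 = 0.0033° (wrapped to (-180°,180°])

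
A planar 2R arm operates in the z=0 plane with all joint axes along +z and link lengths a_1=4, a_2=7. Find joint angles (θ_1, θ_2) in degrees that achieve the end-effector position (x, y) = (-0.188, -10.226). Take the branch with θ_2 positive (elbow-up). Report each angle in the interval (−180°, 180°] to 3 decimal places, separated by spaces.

cos θ_2 = (104.6064−4²−7²)/(2·4·7) = 0.7073; θ_2 = 44.9878° (elbow-up)
β = atan2(-10.2260,-0.1880) = -91.0532°; ψ = atan2(4.9487,8.9508) = 28.9372°
θ_1 = β − ψ = -119.9904°

-119.990 44.988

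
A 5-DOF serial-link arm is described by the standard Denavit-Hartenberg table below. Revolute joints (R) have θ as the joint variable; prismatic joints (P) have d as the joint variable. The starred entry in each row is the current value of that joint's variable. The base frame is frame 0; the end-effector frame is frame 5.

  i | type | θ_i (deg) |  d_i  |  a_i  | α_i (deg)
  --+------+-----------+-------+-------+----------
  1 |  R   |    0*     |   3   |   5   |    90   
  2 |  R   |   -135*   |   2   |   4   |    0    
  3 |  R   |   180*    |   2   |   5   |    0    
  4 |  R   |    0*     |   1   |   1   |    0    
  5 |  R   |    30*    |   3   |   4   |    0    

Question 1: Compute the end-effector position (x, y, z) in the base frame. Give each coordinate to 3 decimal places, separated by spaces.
7.449 -8.000 8.278

after link 1: o_1 = (5.0000, 0.0000, 3.0000)
after link 2: o_2 = (2.1716, -2.0000, 0.1716)
after link 3: o_3 = (5.7071, -4.0000, 3.7071)
after link 4: o_4 = (6.4142, -5.0000, 4.4142)
after link 5: o_5 = (7.4495, -8.0000, 8.2779)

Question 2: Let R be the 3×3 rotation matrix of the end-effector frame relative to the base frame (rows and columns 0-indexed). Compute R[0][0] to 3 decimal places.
End-effector x-axis (col 0 of R) = (0.2588,0.0000,0.9659)
R[0][0] = 0.2588

0.259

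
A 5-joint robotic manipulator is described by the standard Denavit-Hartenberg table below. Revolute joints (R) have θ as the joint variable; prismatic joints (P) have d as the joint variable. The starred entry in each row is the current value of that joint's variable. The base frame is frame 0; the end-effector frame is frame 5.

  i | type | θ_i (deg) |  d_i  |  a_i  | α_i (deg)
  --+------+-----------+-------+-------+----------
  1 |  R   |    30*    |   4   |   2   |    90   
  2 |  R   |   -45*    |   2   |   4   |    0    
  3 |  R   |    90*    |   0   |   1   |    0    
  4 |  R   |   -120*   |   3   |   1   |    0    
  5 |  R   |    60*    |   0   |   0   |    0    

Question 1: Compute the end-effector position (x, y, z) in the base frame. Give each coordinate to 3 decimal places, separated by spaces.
after link 1: o_1 = (1.7321, 1.0000, 4.0000)
after link 2: o_2 = (5.1815, 0.6822, 1.1716)
after link 3: o_3 = (5.7939, 1.0357, 1.8787)
after link 4: o_4 = (7.5181, -1.4330, 0.9128)
after link 5: o_5 = (7.5181, -1.4330, 0.9128)

7.518 -1.433 0.913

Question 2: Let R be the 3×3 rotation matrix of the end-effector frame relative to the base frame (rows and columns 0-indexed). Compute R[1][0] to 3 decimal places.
0.483

End-effector x-axis (col 0 of R) = (0.8365,0.4830,-0.2588)
R[1][0] = 0.4830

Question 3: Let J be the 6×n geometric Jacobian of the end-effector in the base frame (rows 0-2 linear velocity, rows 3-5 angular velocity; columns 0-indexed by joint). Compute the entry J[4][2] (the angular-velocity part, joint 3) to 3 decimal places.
-0.866

axis z_2 = (0.5000,-0.8660,0.0000); lever o_n−o_2 = (2.3365,-2.1151,-0.2588)
cross product → J_v[:, 2] = (0.2241,0.1294,0.9659)
J_ω[:, 2] = z_2
entry J[4][2] = -0.8660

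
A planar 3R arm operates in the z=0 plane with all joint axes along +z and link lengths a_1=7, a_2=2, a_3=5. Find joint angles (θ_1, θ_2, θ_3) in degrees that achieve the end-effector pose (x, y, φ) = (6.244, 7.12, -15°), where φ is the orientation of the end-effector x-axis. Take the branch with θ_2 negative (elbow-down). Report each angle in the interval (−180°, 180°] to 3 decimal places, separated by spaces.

wrist centre = target − a_3·(cos φ, sin φ) = (1.4144, 8.4141)
cos θ_2 = (72.7974−7²−2²)/(2·7·2) = 0.7071; θ_2 = -45.0045° (elbow-down)
β = atan2(8.4141,1.4144) = 80.4580°; ψ = atan2(-1.4143,8.4141) = -9.5416°
θ_1 = β − ψ = 89.9997°
θ_3 = φ − θ_1 − θ_2 = -59.9952° (wrapped to (-180°,180°])

90.000 -45.004 -59.995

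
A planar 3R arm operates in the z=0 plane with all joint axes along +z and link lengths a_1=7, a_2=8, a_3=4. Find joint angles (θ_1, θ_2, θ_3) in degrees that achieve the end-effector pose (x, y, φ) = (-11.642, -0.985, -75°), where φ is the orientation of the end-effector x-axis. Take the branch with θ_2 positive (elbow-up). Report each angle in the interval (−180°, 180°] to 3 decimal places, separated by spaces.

135.002 60.000 89.998

wrist centre = target − a_3·(cos φ, sin φ) = (-12.6773, 2.8787)
cos θ_2 = (169.0003−7²−8²)/(2·7·8) = 0.5000; θ_2 = 59.9998° (elbow-up)
β = atan2(2.8787,-12.6773) = 167.2065°; ψ = atan2(6.9282,11.0000) = 32.2041°
θ_1 = β − ψ = 135.0023°
θ_3 = φ − θ_1 − θ_2 = 89.9978° (wrapped to (-180°,180°])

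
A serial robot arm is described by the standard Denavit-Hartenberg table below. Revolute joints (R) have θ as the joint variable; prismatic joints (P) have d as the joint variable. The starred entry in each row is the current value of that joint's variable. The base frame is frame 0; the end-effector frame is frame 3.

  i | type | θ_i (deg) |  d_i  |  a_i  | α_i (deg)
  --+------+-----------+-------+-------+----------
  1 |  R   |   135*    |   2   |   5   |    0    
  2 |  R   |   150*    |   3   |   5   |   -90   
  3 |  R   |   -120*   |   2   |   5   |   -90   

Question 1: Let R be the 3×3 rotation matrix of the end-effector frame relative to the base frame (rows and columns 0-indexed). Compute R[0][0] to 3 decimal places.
-0.129

End-effector x-axis (col 0 of R) = (-0.1294,0.4830,0.8660)
R[0][0] = -0.1294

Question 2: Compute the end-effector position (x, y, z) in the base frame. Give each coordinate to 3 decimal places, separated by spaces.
-0.957 1.638 9.330

after link 1: o_1 = (-3.5355, 3.5355, 2.0000)
after link 2: o_2 = (-2.2414, -1.2941, 5.0000)
after link 3: o_3 = (-0.9566, 1.6384, 9.3301)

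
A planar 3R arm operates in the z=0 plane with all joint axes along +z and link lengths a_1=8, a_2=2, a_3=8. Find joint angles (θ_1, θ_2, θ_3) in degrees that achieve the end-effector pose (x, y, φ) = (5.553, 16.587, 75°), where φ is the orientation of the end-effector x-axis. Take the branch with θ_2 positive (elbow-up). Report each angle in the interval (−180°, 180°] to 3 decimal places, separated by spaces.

59.995 45.019 -30.014

wrist centre = target − a_3·(cos φ, sin φ) = (3.4824, 8.8596)
cos θ_2 = (90.6198−8²−2²)/(2·8·2) = 0.7069; θ_2 = 45.0192° (elbow-up)
β = atan2(8.8596,3.4824) = 68.5417°; ψ = atan2(1.4147,9.4137) = 8.5464°
θ_1 = β − ψ = 59.9953°
θ_3 = φ − θ_1 − θ_2 = -30.0145° (wrapped to (-180°,180°])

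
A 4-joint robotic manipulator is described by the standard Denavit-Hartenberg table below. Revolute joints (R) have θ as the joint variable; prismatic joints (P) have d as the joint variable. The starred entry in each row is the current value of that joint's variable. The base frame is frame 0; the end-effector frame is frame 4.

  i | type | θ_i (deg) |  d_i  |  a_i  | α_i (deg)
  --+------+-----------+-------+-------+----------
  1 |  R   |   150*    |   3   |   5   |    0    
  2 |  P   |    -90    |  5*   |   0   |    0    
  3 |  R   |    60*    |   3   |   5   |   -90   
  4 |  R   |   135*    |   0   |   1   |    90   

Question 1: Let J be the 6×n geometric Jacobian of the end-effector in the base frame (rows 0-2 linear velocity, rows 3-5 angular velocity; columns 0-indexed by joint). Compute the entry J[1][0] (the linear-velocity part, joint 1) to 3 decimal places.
-6.477

axis z_0 = ẑ; lever o_n−o_0 = (-6.4766,6.2178,10.2929)
cross product → J_v[:, 0] = (-6.2178,-6.4766,0.0000)
J_ω[:, 0] = z_0
entry J[1][0] = -6.4766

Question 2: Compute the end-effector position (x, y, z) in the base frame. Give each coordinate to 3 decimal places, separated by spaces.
after link 1: o_1 = (-4.3301, 2.5000, 3.0000)
after link 2: o_2 = (-4.3301, 2.5000, 8.0000)
after link 3: o_3 = (-6.8301, 6.8301, 11.0000)
after link 4: o_4 = (-6.4766, 6.2178, 10.2929)

-6.477 6.218 10.293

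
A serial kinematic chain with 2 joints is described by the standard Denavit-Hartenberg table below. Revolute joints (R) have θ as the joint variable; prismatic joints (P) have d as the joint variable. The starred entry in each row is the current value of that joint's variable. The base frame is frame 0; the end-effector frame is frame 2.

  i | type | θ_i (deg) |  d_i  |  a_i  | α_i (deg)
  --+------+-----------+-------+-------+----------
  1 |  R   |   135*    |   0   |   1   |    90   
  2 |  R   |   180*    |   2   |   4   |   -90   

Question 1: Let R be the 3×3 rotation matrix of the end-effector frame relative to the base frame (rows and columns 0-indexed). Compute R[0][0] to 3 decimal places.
End-effector x-axis (col 0 of R) = (0.7071,-0.7071,0.0000)
R[0][0] = 0.7071

0.707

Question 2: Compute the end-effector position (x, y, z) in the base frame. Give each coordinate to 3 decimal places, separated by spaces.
3.536 -0.707 0.000

after link 1: o_1 = (-0.7071, 0.7071, 0.0000)
after link 2: o_2 = (3.5355, -0.7071, 0.0000)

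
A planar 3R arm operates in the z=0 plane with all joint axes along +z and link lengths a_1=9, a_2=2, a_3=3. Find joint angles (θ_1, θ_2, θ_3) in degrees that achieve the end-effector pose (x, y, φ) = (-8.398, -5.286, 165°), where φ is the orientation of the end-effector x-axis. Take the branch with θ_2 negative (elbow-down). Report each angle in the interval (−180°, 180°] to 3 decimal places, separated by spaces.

wrist centre = target − a_3·(cos φ, sin φ) = (-5.5002, -6.0625)
cos θ_2 = (67.0058−9²−2²)/(2·9·2) = -0.4998; θ_2 = -119.9893° (elbow-down)
β = atan2(-6.0625,-5.5002) = -132.2162°; ψ = atan2(-1.7322,8.0003) = -12.2171°
θ_1 = β − ψ = -119.9990°
θ_3 = φ − θ_1 − θ_2 = 44.9883° (wrapped to (-180°,180°])

-119.999 -119.989 44.988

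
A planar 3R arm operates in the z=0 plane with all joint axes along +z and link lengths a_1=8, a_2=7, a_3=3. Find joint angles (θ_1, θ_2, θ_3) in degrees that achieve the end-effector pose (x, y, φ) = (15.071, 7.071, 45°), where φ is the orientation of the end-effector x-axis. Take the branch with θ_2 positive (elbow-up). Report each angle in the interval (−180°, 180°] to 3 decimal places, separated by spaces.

wrist centre = target − a_3·(cos φ, sin φ) = (12.9497, 4.9497)
cos θ_2 = (192.1935−8²−7²)/(2·8·7) = 0.7071; θ_2 = 45.0018° (elbow-up)
β = atan2(4.9497,12.9497) = 20.9181°; ψ = atan2(4.9499,12.9496) = 20.9190°
θ_1 = β − ψ = -0.0010°
θ_3 = φ − θ_1 − θ_2 = -0.0008° (wrapped to (-180°,180°])

-0.001 45.002 -0.001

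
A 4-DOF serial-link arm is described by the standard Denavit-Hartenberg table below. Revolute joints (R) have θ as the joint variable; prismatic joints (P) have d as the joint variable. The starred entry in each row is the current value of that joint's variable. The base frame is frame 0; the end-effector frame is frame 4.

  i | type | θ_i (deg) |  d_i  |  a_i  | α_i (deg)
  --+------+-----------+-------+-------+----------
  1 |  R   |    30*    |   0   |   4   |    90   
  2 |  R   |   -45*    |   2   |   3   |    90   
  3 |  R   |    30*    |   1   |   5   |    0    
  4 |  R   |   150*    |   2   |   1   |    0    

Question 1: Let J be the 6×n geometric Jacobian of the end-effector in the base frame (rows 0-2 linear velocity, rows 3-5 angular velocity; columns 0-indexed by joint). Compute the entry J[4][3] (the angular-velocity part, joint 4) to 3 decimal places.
-0.354

axis z_3 = (-0.6124,-0.3536,-0.7071); lever o_n−o_3 = (-1.8371,-1.0607,-0.7071)
cross product → J_v[:, 3] = (-0.5000,0.8660,0.0000)
J_ω[:, 3] = z_3
entry J[4][3] = -0.3536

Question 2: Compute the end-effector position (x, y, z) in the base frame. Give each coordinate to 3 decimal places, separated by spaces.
after link 1: o_1 = (3.4641, 2.0000, 0.0000)
after link 2: o_2 = (6.3012, 1.3286, -2.1213)
after link 3: o_3 = (9.5905, 0.3409, -5.8903)
after link 4: o_4 = (7.7534, -0.7197, -6.5974)

7.753 -0.720 -6.597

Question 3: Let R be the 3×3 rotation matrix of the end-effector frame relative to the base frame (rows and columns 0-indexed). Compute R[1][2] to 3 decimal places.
-0.354

End-effector z-axis (col 2 of R) = (-0.6124,-0.3536,-0.7071)
R[1][2] = -0.3536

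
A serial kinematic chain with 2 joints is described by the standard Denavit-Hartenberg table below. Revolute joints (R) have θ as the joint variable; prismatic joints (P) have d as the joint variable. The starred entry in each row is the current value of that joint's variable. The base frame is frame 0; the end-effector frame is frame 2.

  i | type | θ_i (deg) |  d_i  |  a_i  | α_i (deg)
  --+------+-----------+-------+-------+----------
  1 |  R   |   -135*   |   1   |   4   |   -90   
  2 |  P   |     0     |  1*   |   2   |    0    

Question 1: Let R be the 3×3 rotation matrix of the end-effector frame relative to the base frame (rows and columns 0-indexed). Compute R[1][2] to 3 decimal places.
-0.707

End-effector z-axis (col 2 of R) = (0.7071,-0.7071,0.0000)
R[1][2] = -0.7071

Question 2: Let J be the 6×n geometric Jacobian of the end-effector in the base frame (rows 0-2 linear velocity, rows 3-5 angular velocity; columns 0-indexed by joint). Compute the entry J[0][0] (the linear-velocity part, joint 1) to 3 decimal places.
4.950

axis z_0 = ẑ; lever o_n−o_0 = (-3.5355,-4.9497,1.0000)
cross product → J_v[:, 0] = (4.9497,-3.5355,0.0000)
J_ω[:, 0] = z_0
entry J[0][0] = 4.9497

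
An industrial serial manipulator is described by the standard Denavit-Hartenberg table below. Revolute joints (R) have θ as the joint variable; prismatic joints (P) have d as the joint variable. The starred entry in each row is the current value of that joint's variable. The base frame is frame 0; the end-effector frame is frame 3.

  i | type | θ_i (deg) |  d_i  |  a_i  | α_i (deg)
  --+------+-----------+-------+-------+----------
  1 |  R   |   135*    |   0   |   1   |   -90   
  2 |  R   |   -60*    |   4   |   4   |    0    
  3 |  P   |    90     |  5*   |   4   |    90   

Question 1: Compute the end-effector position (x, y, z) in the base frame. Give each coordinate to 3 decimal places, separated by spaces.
-10.935 -1.793 1.464

after link 1: o_1 = (-0.7071, 0.7071, 0.0000)
after link 2: o_2 = (-4.9497, -0.7071, 3.4641)
after link 3: o_3 = (-10.9348, -1.7932, 1.4641)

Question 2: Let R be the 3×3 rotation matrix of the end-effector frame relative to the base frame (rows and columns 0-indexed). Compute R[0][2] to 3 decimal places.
End-effector z-axis (col 2 of R) = (-0.3536,0.3536,0.8660)
R[0][2] = -0.3536

-0.354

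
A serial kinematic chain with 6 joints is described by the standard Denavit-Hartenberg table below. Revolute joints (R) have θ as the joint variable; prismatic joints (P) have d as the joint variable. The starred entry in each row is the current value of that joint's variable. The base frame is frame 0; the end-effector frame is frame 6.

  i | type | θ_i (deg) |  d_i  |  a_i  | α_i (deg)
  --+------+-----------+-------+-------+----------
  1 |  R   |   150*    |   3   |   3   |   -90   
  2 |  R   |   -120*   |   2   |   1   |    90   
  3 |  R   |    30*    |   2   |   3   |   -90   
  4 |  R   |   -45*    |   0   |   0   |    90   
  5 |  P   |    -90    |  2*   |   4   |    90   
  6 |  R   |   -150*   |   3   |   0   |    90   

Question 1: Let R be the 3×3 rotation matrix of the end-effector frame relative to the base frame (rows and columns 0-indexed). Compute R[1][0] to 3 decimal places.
End-effector x-axis (col 0 of R) = (-0.7835,-0.6178,0.0669)
R[1][0] = -0.6178

-0.618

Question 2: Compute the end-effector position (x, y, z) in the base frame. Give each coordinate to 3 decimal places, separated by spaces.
0.336 1.806 4.550

after link 1: o_1 = (-2.5981, 1.5000, 3.0000)
after link 2: o_2 = (-3.1651, -0.4821, 3.8660)
after link 3: o_3 = (-1.2901, -3.2966, 5.1160)
after link 4: o_4 = (-1.2901, -3.2966, 5.1160)
after link 5: o_5 = (2.1919, -0.4904, 5.0803)
after link 6: o_6 = (0.3357, 1.8059, 4.5500)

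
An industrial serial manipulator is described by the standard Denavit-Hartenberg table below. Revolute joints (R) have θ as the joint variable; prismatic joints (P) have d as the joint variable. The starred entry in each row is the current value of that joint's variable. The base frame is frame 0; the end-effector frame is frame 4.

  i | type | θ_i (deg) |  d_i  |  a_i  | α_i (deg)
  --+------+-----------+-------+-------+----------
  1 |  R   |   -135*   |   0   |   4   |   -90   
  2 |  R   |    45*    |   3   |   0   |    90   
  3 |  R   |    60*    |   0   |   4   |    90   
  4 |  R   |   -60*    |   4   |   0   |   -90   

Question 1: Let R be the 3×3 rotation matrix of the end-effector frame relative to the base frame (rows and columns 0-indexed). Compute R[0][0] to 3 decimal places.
0.614

End-effector x-axis (col 0 of R) = (0.6142,0.0018,-0.7891)
R[0][0] = 0.6142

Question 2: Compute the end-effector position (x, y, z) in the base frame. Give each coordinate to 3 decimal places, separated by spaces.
after link 1: o_1 = (-2.8284, -2.8284, 0.0000)
after link 2: o_2 = (-0.7071, -4.9497, 0.0000)
after link 3: o_3 = (0.7424, -8.3992, -1.4142)
after link 4: o_4 = (-2.4039, -8.7171, -3.8637)

-2.404 -8.717 -3.864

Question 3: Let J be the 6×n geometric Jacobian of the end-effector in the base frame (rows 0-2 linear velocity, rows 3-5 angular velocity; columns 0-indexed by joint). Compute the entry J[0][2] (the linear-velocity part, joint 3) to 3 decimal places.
4.596

axis z_2 = (-0.5000,-0.5000,0.7071); lever o_n−o_2 = (-1.6968,-3.7673,-3.8637)
cross product → J_v[:, 2] = (4.5958,-3.1317,1.0353)
J_ω[:, 2] = z_2
entry J[0][2] = 4.5958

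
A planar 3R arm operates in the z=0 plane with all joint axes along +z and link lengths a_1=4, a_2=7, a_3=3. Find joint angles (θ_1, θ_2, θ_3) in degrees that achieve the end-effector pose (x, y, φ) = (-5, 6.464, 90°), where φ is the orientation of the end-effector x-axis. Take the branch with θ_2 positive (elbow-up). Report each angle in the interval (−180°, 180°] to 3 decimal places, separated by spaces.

wrist centre = target − a_3·(cos φ, sin φ) = (-5.0000, 3.4640)
cos θ_2 = (36.9993−4²−7²)/(2·4·7) = -0.5000; θ_2 = 120.0008° (elbow-up)
β = atan2(3.4640,-5.0000) = 145.2858°; ψ = atan2(6.0621,0.4999) = 85.2858°
θ_1 = β − ψ = 60.0000°
θ_3 = φ − θ_1 − θ_2 = -90.0008° (wrapped to (-180°,180°])

60.000 120.001 -90.001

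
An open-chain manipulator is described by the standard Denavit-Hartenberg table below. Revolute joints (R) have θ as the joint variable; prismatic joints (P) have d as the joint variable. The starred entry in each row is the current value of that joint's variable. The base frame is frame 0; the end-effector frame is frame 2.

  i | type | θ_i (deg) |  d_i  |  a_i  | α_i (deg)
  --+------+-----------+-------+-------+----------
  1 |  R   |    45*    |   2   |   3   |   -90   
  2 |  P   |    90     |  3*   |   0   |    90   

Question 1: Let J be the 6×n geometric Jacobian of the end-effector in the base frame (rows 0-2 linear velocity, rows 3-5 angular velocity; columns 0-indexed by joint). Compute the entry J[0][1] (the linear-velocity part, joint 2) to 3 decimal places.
-0.707

prismatic axis z_1 = (-0.7071,0.7071,0.0000)
J_v[:, 1] = z_1; J_ω[:, 1] = (0,0,0)
entry J[0][1] = -0.7071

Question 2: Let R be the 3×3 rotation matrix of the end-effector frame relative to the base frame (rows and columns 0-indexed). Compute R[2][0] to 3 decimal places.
-1.000

End-effector x-axis (col 0 of R) = (0.0000,0.0000,-1.0000)
R[2][0] = -1.0000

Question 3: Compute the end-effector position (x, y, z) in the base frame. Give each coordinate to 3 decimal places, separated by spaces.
after link 1: o_1 = (2.1213, 2.1213, 2.0000)
after link 2: o_2 = (0.0000, 4.2426, 2.0000)

0.000 4.243 2.000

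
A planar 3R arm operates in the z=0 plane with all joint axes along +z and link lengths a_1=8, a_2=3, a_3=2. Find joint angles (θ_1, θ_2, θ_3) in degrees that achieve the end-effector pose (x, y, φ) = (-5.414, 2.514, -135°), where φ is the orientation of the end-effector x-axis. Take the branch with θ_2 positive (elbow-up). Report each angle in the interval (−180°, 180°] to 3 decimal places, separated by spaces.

wrist centre = target − a_3·(cos φ, sin φ) = (-3.9998, 3.9282)
cos θ_2 = (31.4292−8²−3²)/(2·8·3) = -0.8661; θ_2 = 150.0039° (elbow-up)
β = atan2(3.9282,-3.9998) = 135.5172°; ψ = atan2(1.4998,5.4018) = 15.5174°
θ_1 = β − ψ = 119.9999°
θ_3 = φ − θ_1 − θ_2 = -45.0037° (wrapped to (-180°,180°])

120.000 150.004 -45.004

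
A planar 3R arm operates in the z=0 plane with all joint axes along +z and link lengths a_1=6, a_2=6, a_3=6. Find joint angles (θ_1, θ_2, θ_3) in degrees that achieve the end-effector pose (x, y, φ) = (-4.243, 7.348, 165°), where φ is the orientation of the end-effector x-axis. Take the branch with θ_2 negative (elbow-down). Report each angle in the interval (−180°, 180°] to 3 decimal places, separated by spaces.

135.005 -120.006 150.001

wrist centre = target − a_3·(cos φ, sin φ) = (1.5526, 5.7951)
cos θ_2 = (35.9934−6²−6²)/(2·6·6) = -0.5001; θ_2 = -120.0060° (elbow-down)
β = atan2(5.7951,1.5526) = 75.0022°; ψ = atan2(-5.1958,2.9995) = -60.0030°
θ_1 = β − ψ = 135.0052°
θ_3 = φ − θ_1 − θ_2 = 150.0009° (wrapped to (-180°,180°])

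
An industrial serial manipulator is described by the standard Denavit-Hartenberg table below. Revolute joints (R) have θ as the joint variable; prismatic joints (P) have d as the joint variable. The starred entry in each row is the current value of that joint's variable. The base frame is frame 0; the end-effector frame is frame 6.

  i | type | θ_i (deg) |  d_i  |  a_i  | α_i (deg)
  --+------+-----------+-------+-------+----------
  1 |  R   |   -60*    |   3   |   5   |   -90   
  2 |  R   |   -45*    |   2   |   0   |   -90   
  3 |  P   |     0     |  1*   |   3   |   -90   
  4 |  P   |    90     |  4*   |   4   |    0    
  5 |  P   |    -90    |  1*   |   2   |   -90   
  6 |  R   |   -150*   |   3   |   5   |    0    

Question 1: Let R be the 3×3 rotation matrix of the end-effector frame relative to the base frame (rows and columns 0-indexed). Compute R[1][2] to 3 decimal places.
0.612

End-effector z-axis (col 2 of R) = (-0.3536,0.6124,0.7071)
R[1][2] = 0.6124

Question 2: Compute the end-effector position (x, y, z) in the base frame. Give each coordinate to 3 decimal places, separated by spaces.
-4.148 -3.816 7.716

after link 1: o_1 = (2.5000, -4.3301, 3.0000)
after link 2: o_2 = (4.2321, -3.3301, 3.0000)
after link 3: o_3 = (5.6463, -5.7796, 4.4142)
after link 4: o_4 = (0.7679, -5.3301, 7.2426)
after link 5: o_5 = (0.6090, -7.0549, 8.6569)
after link 6: o_6 = (-4.1476, -3.8161, 7.7163)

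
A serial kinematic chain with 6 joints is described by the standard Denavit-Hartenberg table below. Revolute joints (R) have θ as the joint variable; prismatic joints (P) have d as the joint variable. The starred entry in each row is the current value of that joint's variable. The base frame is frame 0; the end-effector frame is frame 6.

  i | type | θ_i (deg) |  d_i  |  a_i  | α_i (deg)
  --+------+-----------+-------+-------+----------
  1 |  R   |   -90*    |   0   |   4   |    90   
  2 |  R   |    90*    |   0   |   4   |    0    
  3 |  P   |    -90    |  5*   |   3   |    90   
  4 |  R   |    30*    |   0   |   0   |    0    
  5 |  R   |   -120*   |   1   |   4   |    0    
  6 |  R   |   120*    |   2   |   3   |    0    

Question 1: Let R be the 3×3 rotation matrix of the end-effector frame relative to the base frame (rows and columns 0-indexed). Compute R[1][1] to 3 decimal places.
0.500

End-effector y-axis (col 1 of R) = (-0.8660,0.5000,0.0000)
R[1][1] = 0.5000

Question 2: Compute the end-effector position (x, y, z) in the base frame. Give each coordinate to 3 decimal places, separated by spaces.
-2.500 -9.598 1.000

after link 1: o_1 = (0.0000, -4.0000, 0.0000)
after link 2: o_2 = (0.0000, -4.0000, 4.0000)
after link 3: o_3 = (-5.0000, -7.0000, 4.0000)
after link 4: o_4 = (-5.0000, -7.0000, 4.0000)
after link 5: o_5 = (-1.0000, -7.0000, 3.0000)
after link 6: o_6 = (-2.5000, -9.5981, 1.0000)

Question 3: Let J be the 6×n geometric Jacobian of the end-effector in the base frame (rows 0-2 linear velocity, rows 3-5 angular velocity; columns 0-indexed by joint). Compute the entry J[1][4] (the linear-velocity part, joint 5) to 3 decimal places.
axis z_4 = (-0.0000,-0.0000,-1.0000); lever o_n−o_4 = (2.5000,-2.5981,-3.0000)
cross product → J_v[:, 4] = (-2.5981,-2.5000,0.0000)
J_ω[:, 4] = z_4
entry J[1][4] = -2.5000

-2.500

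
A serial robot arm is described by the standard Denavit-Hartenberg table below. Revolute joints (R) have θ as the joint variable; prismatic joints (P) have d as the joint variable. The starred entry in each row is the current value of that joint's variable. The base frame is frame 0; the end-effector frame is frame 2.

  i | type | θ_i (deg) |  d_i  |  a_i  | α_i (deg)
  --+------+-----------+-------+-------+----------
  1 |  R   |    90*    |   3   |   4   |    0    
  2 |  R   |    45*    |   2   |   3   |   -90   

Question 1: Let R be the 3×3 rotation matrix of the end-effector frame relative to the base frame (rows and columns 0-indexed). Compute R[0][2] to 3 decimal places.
End-effector z-axis (col 2 of R) = (-0.7071,-0.7071,0.0000)
R[0][2] = -0.7071

-0.707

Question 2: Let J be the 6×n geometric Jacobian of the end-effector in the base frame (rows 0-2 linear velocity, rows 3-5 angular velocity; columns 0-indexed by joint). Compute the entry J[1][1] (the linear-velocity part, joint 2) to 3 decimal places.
axis z_1 = (0.0000,0.0000,1.0000); lever o_n−o_1 = (-2.1213,2.1213,2.0000)
cross product → J_v[:, 1] = (-2.1213,-2.1213,0.0000)
J_ω[:, 1] = z_1
entry J[1][1] = -2.1213

-2.121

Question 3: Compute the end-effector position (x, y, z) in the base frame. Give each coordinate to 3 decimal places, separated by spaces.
-2.121 6.121 5.000

after link 1: o_1 = (0.0000, 4.0000, 3.0000)
after link 2: o_2 = (-2.1213, 6.1213, 5.0000)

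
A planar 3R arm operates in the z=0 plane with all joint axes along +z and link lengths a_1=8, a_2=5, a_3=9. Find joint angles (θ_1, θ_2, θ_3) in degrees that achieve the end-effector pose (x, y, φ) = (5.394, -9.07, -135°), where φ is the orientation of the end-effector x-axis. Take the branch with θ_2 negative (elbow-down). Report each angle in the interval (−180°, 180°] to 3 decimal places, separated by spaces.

4.078 -44.996 -94.082

wrist centre = target − a_3·(cos φ, sin φ) = (11.7580, -2.7060)
cos θ_2 = (145.5723−8²−5²)/(2·8·5) = 0.7072; θ_2 = -44.9962° (elbow-down)
β = atan2(-2.7060,11.7580) = -12.9607°; ψ = atan2(-3.5353,11.5358) = -17.0384°
θ_1 = β − ψ = 4.0778°
θ_3 = φ − θ_1 − θ_2 = -94.0816° (wrapped to (-180°,180°])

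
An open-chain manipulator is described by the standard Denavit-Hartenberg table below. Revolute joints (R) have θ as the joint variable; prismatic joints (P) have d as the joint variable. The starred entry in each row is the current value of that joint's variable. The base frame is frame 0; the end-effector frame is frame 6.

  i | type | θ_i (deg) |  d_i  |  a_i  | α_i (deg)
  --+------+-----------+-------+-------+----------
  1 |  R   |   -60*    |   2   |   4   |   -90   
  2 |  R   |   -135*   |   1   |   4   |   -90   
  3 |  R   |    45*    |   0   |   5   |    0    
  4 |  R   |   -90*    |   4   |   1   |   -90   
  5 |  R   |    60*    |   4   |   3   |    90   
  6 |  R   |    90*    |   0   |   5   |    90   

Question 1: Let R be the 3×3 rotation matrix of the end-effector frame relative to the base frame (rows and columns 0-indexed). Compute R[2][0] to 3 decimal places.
0.500

End-effector x-axis (col 0 of R) = (-0.8624,0.0795,0.5000)
R[2][0] = 0.5000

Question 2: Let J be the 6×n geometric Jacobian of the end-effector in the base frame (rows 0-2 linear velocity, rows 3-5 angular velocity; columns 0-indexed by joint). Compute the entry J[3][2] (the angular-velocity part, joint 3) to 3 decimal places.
0.354

axis z_2 = (0.3536,-0.6124,0.7071); lever o_n−o_2 = (-10.6716,2.2203,9.2413)
cross product → J_v[:, 2] = (-7.2291,-10.8133,-5.7500)
J_ω[:, 2] = z_2
entry J[3][2] = 0.3536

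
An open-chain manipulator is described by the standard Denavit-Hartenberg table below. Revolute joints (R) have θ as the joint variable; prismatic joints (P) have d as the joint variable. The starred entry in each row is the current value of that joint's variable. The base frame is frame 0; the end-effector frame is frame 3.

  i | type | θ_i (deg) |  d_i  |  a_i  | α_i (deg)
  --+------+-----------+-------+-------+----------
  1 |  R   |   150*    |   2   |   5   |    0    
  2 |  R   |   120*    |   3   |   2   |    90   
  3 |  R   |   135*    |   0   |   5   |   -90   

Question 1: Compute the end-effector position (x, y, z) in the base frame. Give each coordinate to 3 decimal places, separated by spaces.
-4.330 4.036 8.536

after link 1: o_1 = (-4.3301, 2.5000, 2.0000)
after link 2: o_2 = (-4.3301, 0.5000, 5.0000)
after link 3: o_3 = (-4.3301, 4.0355, 8.5355)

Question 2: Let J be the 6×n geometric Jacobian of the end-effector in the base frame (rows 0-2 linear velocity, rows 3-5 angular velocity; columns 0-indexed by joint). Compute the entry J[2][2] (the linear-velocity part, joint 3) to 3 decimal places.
-3.536

axis z_2 = (-1.0000,0.0000,0.0000); lever o_n−o_2 = (0.0000,3.5355,3.5355)
cross product → J_v[:, 2] = (0.0000,3.5355,-3.5355)
J_ω[:, 2] = z_2
entry J[2][2] = -3.5355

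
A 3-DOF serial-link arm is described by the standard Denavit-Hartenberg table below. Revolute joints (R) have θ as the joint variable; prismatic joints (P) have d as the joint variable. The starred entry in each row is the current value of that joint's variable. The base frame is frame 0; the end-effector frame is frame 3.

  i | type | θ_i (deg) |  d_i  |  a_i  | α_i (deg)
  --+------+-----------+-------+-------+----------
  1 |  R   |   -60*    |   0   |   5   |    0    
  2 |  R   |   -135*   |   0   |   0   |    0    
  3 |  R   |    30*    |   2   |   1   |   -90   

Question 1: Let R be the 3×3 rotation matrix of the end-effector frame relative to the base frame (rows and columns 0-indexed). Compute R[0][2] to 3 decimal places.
0.259

End-effector z-axis (col 2 of R) = (0.2588,-0.9659,0.0000)
R[0][2] = 0.2588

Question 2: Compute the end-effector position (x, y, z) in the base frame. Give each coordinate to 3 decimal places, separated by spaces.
1.534 -4.589 2.000

after link 1: o_1 = (2.5000, -4.3301, 0.0000)
after link 2: o_2 = (2.5000, -4.3301, 0.0000)
after link 3: o_3 = (1.5341, -4.5889, 2.0000)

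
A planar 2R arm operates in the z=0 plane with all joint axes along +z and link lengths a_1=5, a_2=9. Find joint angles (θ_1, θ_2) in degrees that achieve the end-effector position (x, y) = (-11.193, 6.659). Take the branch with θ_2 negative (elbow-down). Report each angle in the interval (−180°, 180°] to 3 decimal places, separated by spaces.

cos θ_2 = (169.6255−5²−9²)/(2·5·9) = 0.7070; θ_2 = -45.0127° (elbow-down)
β = atan2(6.6590,-11.1930) = 149.2505°; ψ = atan2(-6.3654,11.3626) = -29.2578°
θ_1 = β − ψ = 178.5083°

178.508 -45.013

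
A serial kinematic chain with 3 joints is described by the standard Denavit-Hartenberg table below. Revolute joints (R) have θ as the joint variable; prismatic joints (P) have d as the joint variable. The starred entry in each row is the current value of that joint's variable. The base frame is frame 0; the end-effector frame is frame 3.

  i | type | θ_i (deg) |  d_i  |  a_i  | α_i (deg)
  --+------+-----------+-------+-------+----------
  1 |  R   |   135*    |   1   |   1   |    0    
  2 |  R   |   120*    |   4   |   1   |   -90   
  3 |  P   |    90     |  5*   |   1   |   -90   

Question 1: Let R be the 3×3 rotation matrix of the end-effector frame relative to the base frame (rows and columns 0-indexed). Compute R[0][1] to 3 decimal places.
End-effector y-axis (col 1 of R) = (-0.9659,0.2588,-0.0000)
R[0][1] = -0.9659

-0.966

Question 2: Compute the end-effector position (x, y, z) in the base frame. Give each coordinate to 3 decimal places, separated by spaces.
after link 1: o_1 = (-0.7071, 0.7071, 1.0000)
after link 2: o_2 = (-0.9659, -0.2588, 5.0000)
after link 3: o_3 = (3.8637, -1.5529, 4.0000)

3.864 -1.553 4.000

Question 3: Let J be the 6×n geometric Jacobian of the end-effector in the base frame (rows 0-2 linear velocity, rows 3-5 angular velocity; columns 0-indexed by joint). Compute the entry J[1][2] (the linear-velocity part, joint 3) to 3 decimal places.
prismatic axis z_2 = (0.9659,-0.2588,0.0000)
J_v[:, 2] = z_2; J_ω[:, 2] = (0,0,0)
entry J[1][2] = -0.2588

-0.259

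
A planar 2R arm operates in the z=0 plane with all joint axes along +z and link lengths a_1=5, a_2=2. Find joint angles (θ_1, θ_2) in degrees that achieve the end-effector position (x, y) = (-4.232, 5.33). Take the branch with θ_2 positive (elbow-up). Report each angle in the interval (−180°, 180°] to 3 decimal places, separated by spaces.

cos θ_2 = (46.3187−5²−2²)/(2·5·2) = 0.8659; θ_2 = 30.0102° (elbow-up)
β = atan2(5.3300,-4.2320) = 128.4494°; ψ = atan2(1.0003,6.7319) = 8.4519°
θ_1 = β − ψ = 119.9975°

119.998 30.010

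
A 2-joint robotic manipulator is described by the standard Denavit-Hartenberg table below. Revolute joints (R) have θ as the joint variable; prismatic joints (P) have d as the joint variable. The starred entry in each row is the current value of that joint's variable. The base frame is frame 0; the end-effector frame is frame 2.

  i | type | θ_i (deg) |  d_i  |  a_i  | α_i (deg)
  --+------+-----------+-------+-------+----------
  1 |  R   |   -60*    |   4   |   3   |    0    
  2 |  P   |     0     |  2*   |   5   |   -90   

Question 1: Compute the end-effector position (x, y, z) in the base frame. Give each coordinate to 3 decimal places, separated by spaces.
4.000 -6.928 6.000

after link 1: o_1 = (1.5000, -2.5981, 4.0000)
after link 2: o_2 = (4.0000, -6.9282, 6.0000)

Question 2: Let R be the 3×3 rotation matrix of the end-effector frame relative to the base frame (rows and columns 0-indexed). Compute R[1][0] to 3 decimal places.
End-effector x-axis (col 0 of R) = (0.5000,-0.8660,0.0000)
R[1][0] = -0.8660

-0.866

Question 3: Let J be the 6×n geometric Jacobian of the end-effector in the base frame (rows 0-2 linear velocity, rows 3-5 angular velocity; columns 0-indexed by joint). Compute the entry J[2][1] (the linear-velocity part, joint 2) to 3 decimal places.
1.000

prismatic axis z_1 = (0.0000,0.0000,1.0000)
J_v[:, 1] = z_1; J_ω[:, 1] = (0,0,0)
entry J[2][1] = 1.0000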